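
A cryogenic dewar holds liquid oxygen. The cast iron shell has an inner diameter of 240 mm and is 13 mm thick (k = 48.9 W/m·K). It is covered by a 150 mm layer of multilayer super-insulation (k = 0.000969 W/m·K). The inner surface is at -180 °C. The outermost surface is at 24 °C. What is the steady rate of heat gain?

For a spherical shell R = (1/r₁ − 1/r₂)/(4πk); film R = 1/(h·4πr²). In series:
R_cast iron shell = (1/0.12 − 1/0.133)/(4π×48.9) = 0.001326 K/W
R_multilayer super-insulation = (1/0.133 − 1/0.283)/(4π×0.000969) = 327.3 K/W
R_total = 327.3 K/W
Q = ΔT/R_total = 204/327.3

Q ≈ 0.623 W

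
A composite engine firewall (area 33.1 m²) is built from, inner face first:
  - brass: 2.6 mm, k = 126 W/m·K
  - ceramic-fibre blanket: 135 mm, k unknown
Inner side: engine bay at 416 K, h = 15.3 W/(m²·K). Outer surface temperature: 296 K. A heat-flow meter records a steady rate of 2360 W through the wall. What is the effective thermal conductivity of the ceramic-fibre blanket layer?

k ≈ 0.0835 W/(m·K)

Treating each layer as a thermal resistance in series:
R_inner film = 1/(h_i·A) = 1/(15.3×33.1) = 0.001975 K/W
R_brass = L/(kA) = 0.0026/(126×33.1) = 6.234×10^-7 K/W
Sum of known resistances R_other = 0.001975 K/W
Total R = ΔT/Q = 120/2360 = 0.05085 K/W
R_ceramic-fibre blanket = R_total − R_other = 0.04887 K/W
k = L/(R·A) = 0.135/(0.04887×33.1)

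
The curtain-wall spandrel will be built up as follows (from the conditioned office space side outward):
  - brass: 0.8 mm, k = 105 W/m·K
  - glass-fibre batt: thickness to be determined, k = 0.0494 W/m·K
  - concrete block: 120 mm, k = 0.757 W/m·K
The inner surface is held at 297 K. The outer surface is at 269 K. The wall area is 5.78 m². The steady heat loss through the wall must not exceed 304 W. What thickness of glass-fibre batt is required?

L ≈ 18.5 mm

Treating each layer as a thermal resistance in series:
R_brass = L/(kA) = 0.0008/(105×5.78) = 1.318×10^-6 K/W
R_concrete block = L/(kA) = 0.12/(0.757×5.78) = 0.02743 K/W
Sum of the known resistances R_other = 0.02743 K/W
Required total resistance R_tot = ΔT/Q_allow = 28/304 = 0.09211 K/W
R_glass-fibre batt = R_tot − R_other = 0.06468 K/W
L = R·k·A = 0.06468×0.0494×5.78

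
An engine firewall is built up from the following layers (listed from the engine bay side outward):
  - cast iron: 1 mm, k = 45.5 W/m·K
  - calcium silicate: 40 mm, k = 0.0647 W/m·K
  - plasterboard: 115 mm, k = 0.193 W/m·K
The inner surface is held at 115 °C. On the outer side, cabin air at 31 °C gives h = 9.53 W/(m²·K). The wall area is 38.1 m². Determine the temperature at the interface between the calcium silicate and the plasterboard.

T ≈ 75.6 °C

Model the wall as resistances in series:
R_cast iron = L/(kA) = 0.001/(45.5×38.1) = 5.769×10^-7 K/W
R_calcium silicate = L/(kA) = 0.04/(0.0647×38.1) = 0.01623 K/W
R_plasterboard = L/(kA) = 0.115/(0.193×38.1) = 0.01564 K/W
R_outer film = 1/(h_o·A) = 1/(9.53×38.1) = 0.002754 K/W
R_total = 0.03462 K/W;  Q = ΔT/R_total = 84/0.03462 = 2426 W
T_interface = T_inner − Q·ΣR(inner→interface) = 115 − 2430×0.01623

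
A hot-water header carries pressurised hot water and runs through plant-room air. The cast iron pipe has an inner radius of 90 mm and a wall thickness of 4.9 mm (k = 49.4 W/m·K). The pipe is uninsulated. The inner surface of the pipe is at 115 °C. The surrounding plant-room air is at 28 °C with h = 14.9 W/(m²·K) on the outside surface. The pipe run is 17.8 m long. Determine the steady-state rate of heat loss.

Q ≈ 13700 W

Treating each annulus and film as a series resistance:
R_cast iron pipe wall = ln(94.9/90)/(2π×49.4×17.8) = 9.595×10^-6 K/W
R_outer film = 1/(h_o·2πr_oL) = 1/(14.9×2π×0.0949×17.8) = 0.006323 K/W
R_total = 0.006333 K/W
Q = ΔT/R_total = 87/0.006333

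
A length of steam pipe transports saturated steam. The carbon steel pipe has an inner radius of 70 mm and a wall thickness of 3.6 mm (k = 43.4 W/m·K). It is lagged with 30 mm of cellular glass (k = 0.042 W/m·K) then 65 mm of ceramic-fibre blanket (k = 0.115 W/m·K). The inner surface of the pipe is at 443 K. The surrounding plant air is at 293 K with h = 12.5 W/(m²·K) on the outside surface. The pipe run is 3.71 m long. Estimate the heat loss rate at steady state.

Q ≈ 272 W

Cylindrical conduction, so R = ln(r₂/r₁)/(2πkL) per layer, in series:
R_carbon steel pipe wall = ln(73.6/70)/(2π×43.4×3.71) = 4.957×10^-5 K/W
R_cellular glass = ln(103.6/73.6)/(2π×0.042×3.71) = 0.3492 K/W
R_ceramic-fibre blanket = ln(168.6/103.6)/(2π×0.115×3.71) = 0.1817 K/W
R_outer film = 1/(h_o·2πr_oL) = 1/(12.5×2π×0.1686×3.71) = 0.02036 K/W
R_total = 0.5513 K/W
Q = ΔT/R_total = 150/0.5513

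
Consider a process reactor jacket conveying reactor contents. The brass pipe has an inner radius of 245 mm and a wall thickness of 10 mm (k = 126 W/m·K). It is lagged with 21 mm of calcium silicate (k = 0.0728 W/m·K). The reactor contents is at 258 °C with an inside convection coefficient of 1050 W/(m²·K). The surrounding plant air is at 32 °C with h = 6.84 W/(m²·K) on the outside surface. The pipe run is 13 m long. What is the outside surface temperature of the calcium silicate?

Cylindrical conduction, so R = ln(r₂/r₁)/(2πkL) per layer, in series:
R_inner film = 1/(h_i·2πr₁L) = 1/(1050×2π×0.245×13) = 4.759×10^-5 K/W
R_brass pipe wall = ln(255/245)/(2π×126×13) = 3.887×10^-6 K/W
R_calcium silicate = ln(276/255)/(2π×0.0728×13) = 0.01331 K/W
R_outer film = 1/(h_o·2πr_oL) = 1/(6.84×2π×0.276×13) = 0.006485 K/W
R_total = 0.01984 K/W
Q = ΔT/R_total = 226/0.01984
Q = 11400 W
T_interface = T_inner − Q·ΣR(inner→interface) = 258 − 11400×0.01336

T ≈ 106 °C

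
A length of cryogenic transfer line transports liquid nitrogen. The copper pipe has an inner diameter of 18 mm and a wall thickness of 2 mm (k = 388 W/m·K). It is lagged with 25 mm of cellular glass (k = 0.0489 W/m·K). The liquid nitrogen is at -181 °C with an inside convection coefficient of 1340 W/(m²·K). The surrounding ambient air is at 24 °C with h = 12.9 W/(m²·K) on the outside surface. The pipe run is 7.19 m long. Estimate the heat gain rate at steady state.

Cylindrical conduction, so R = ln(r₂/r₁)/(2πkL) per layer, in series:
R_inner film = 1/(h_i·2πr₁L) = 1/(1340×2π×0.009×7.19) = 0.001835 K/W
R_copper pipe wall = ln(11/9)/(2π×388×7.19) = 1.145×10^-5 K/W
R_cellular glass = ln(36/11)/(2π×0.0489×7.19) = 0.5367 K/W
R_outer film = 1/(h_o·2πr_oL) = 1/(12.9×2π×0.036×7.19) = 0.04766 K/W
R_total = 0.5862 K/W
Q = ΔT/R_total = 205/0.5862

Q ≈ 350 W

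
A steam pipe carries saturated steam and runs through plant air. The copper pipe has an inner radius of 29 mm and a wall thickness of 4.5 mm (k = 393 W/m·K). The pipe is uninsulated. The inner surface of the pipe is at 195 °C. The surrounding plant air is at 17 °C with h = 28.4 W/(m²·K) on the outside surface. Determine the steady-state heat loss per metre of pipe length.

q′ ≈ 1060 W/m

Treating each annulus and film as a series resistance:
R_copper pipe wall = ln(33.5/29)/(2π×393×1) = 5.842×10^-5 K/W
R_outer film = 1/(h_o·2πr_oL) = 1/(28.4×2π×0.0335×1) = 0.1673 K/W
R_total = 0.1673 K/W
Q = ΔT/R_total = 178/0.1673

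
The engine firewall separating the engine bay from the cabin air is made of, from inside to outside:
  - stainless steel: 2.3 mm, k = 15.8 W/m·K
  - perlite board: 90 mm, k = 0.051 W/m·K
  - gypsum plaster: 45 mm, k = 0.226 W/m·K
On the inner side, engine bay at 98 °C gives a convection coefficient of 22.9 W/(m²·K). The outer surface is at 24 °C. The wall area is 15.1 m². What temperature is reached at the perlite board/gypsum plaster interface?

T ≈ 31.3 °C

Treating each layer as a thermal resistance in series:
R_inner film = 1/(h_i·A) = 1/(22.9×15.1) = 0.002892 K/W
R_stainless steel = L/(kA) = 0.0023/(15.8×15.1) = 9.64×10^-6 K/W
R_perlite board = L/(kA) = 0.09/(0.051×15.1) = 0.1169 K/W
R_gypsum plaster = L/(kA) = 0.045/(0.226×15.1) = 0.01319 K/W
R_total = 0.133 K/W;  Q = ΔT/R_total = 74/0.133 = 556.6 W
T_interface = T_inner − Q·ΣR(inner→interface) = 98 − 557×0.1198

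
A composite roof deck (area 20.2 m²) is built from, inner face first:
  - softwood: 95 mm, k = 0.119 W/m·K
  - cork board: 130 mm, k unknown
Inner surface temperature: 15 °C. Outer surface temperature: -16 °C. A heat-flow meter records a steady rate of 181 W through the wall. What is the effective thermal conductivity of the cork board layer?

k ≈ 0.0488 W/(m·K)

Using the resistance-network approach (series):
R_softwood = L/(kA) = 0.095/(0.119×20.2) = 0.03952 K/W
Sum of known resistances R_other = 0.03952 K/W
Total R = ΔT/Q = 31/181 = 0.1713 K/W
R_cork board = R_total − R_other = 0.1317 K/W
k = L/(R·A) = 0.13/(0.1317×20.2)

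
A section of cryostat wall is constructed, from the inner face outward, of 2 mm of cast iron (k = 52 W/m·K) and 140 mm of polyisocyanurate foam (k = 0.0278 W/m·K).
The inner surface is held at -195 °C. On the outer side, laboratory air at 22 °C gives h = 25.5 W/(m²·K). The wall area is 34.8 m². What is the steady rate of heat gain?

Using the resistance-network approach (series):
R_cast iron = L/(kA) = 0.002/(52×34.8) = 1.105×10^-6 K/W
R_polyisocyanurate foam = L/(kA) = 0.14/(0.0278×34.8) = 0.1447 K/W
R_outer film = 1/(h_o·A) = 1/(25.5×34.8) = 0.001127 K/W
R_total = 0.1458 K/W
Q = ΔT / R_total = 217 / 0.1458

Q ≈ 1490 W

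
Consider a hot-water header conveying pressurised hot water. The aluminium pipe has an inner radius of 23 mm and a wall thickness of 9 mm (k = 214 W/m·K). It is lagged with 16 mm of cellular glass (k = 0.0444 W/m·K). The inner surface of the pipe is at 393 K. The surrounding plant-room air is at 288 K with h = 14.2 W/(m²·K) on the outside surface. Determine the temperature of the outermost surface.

Radial resistances (cylindrical: R_cond = ln(r_o/r_i)/(2πkL), R_conv = 1/(h·2πrL)):
R_aluminium pipe wall = ln(32/23)/(2π×214×1) = 2.456×10^-4 K/W
R_cellular glass = ln(48/32)/(2π×0.0444×1) = 1.453 K/W
R_outer film = 1/(h_o·2πr_oL) = 1/(14.2×2π×0.048×1) = 0.2335 K/W
R_total = 1.687 K/W
Q = ΔT/R_total = 105/1.687
Q = 62.2 W/m
T_interface = T_inner − Q·ΣR(inner→interface) = 393 − 62.2×1.454

T ≈ 303 K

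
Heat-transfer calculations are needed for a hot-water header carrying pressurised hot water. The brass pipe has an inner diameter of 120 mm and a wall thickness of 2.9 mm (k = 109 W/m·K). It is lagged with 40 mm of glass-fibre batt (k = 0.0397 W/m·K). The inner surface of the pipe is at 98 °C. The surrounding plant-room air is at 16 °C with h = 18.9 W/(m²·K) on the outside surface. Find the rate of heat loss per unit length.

For a radial system each layer contributes R = ln(r_out/r_in)/(2πkL); films add R = 1/(hA).
R_brass pipe wall = ln(62.9/60)/(2π×109×1) = 6.892×10^-5 K/W
R_glass-fibre batt = ln(102.9/62.9)/(2π×0.0397×1) = 1.973 K/W
R_outer film = 1/(h_o·2πr_oL) = 1/(18.9×2π×0.1029×1) = 0.08184 K/W
R_total = 2.055 K/W
Q = ΔT/R_total = 82/2.055

q′ ≈ 39.9 W/m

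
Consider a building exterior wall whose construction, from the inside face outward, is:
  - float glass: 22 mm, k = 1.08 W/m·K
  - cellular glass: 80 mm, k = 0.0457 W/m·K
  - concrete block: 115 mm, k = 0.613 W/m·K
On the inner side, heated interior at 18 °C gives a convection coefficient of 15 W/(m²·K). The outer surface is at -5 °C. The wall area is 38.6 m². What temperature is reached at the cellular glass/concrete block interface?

Model the wall as resistances in series:
R_inner film = 1/(h_i·A) = 1/(15×38.6) = 0.001727 K/W
R_float glass = L/(kA) = 0.022/(1.08×38.6) = 5.277×10^-4 K/W
R_cellular glass = L/(kA) = 0.08/(0.0457×38.6) = 0.04535 K/W
R_concrete block = L/(kA) = 0.115/(0.613×38.6) = 0.00486 K/W
R_total = 0.05247 K/W;  Q = ΔT/R_total = 23/0.05247 = 438.4 W
T_interface = T_inner − Q·ΣR(inner→interface) = 18 − 438×0.04761

T ≈ -2.87 °C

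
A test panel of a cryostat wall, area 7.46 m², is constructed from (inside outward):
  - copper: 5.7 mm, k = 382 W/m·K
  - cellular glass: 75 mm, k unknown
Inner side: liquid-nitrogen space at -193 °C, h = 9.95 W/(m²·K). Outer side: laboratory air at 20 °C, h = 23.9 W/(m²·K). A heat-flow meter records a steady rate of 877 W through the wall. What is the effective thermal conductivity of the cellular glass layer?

Model the wall as resistances in series:
R_inner film = 1/(h_i·A) = 1/(9.95×7.46) = 0.01347 K/W
R_copper = L/(kA) = 0.0057/(382×7.46) = 2×10^-6 K/W
R_outer film = 1/(h_o·A) = 1/(23.9×7.46) = 0.005609 K/W
Sum of known resistances R_other = 0.01908 K/W
Total R = ΔT/Q = 213/877 = 0.2429 K/W
R_cellular glass = R_total − R_other = 0.2238 K/W
k = L/(R·A) = 0.075/(0.2238×7.46)

k ≈ 0.0449 W/(m·K)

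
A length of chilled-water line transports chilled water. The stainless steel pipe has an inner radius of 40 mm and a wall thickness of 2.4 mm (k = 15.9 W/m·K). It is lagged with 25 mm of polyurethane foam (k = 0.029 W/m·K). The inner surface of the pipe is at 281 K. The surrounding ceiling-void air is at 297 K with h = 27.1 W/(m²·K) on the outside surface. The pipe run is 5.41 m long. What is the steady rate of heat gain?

Q ≈ 32.9 W

For a radial system each layer contributes R = ln(r_out/r_in)/(2πkL); films add R = 1/(hA).
R_stainless steel pipe wall = ln(42.4/40)/(2π×15.9×5.41) = 1.078×10^-4 K/W
R_polyurethane foam = ln(67.4/42.4)/(2π×0.029×5.41) = 0.4702 K/W
R_outer film = 1/(h_o·2πr_oL) = 1/(27.1×2π×0.0674×5.41) = 0.01611 K/W
R_total = 0.4864 K/W
Q = ΔT/R_total = 16/0.4864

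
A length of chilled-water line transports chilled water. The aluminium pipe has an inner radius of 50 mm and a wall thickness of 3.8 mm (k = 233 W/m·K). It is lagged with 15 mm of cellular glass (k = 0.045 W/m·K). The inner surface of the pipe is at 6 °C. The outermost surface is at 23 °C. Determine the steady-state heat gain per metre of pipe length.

q′ ≈ 19.5 W/m

Radial resistances (cylindrical: R_cond = ln(r_o/r_i)/(2πkL), R_conv = 1/(h·2πrL)):
R_aluminium pipe wall = ln(53.8/50)/(2π×233×1) = 5.004×10^-5 K/W
R_cellular glass = ln(68.8/53.8)/(2π×0.045×1) = 0.8698 K/W
R_total = 0.8699 K/W
Q = ΔT/R_total = 17/0.8699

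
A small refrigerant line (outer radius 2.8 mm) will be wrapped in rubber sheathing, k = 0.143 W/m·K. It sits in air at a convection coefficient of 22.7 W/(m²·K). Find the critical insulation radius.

For a cylinder r_cr = k/h = 0.143/22.7
r_cr = 6.3 mm; since the bare radius (2.8 mm) is below r_cr, adding a thin layer of insulation will *increase* heat loss.

r_cr ≈ 6.3 mm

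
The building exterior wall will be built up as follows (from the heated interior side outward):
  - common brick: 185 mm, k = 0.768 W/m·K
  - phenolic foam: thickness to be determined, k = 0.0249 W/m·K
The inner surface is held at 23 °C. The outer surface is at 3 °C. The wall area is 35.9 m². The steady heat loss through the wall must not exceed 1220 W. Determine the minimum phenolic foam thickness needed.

Using the resistance-network approach (series):
R_common brick = L/(kA) = 0.185/(0.768×35.9) = 0.00671 K/W
Sum of the known resistances R_other = 0.00671 K/W
Required total resistance R_tot = ΔT/Q_allow = 20/1220 = 0.01639 K/W
R_phenolic foam = R_tot − R_other = 0.009684 K/W
L = R·k·A = 0.009684×0.0249×35.9

L ≈ 8.66 mm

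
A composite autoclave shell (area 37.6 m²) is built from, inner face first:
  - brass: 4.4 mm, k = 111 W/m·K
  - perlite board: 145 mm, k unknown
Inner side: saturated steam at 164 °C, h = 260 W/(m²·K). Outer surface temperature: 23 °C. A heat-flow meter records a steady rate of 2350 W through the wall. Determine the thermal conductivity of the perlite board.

Treating each layer as a thermal resistance in series:
R_inner film = 1/(h_i·A) = 1/(260×37.6) = 1.023×10^-4 K/W
R_brass = L/(kA) = 0.0044/(111×37.6) = 1.054×10^-6 K/W
Sum of known resistances R_other = 1.033×10^-4 K/W
Total R = ΔT/Q = 141/2350 = 0.06 K/W
R_perlite board = R_total − R_other = 0.0599 K/W
k = L/(R·A) = 0.145/(0.0599×37.6)

k ≈ 0.0644 W/(m·K)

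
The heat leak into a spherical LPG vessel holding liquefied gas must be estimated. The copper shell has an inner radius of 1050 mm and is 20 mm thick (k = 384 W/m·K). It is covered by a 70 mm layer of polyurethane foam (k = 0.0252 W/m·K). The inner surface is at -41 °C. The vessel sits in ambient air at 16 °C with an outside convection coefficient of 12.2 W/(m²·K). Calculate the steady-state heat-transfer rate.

For a spherical shell R = (1/r₁ − 1/r₂)/(4πk); film R = 1/(h·4πr²). In series:
R_copper shell = (1/1.05 − 1/1.07)/(4π×384) = 3.689×10^-6 K/W
R_polyurethane foam = (1/1.07 − 1/1.14)/(4π×0.0252) = 0.1812 K/W
R_outer film = 1/(h·4πr_o²) = 1/(12.2×4π×1.14²) = 0.005019 K/W
R_total = 0.1862 K/W
Q = ΔT/R_total = 57/0.1862

Q ≈ 306 W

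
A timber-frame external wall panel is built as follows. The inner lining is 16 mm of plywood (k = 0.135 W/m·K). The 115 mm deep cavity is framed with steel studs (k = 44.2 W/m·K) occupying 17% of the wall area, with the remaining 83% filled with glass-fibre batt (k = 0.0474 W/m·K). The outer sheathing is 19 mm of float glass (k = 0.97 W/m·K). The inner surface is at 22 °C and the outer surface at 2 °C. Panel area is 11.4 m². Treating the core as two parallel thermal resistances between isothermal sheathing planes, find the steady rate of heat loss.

Q ≈ 1490 W

Sheathing layers in series; stud and cavity paths in parallel between them.
R_inner = 0.016/(0.135×11.4) = 0.0104 K/W
R_stud  = 0.115/(44.2×0.17×11.4) = 0.001343 K/W
R_cav   = 0.115/(0.0474×0.83×11.4) = 0.2564 K/W
1/R_core = 1/R_stud + 1/R_cav → R_core = 0.001336 K/W
R_outer = 0.019/(0.97×11.4) = 0.001718 K/W
R_total = 0.01345 K/W
Q = ΔT/R_total = 20/0.01345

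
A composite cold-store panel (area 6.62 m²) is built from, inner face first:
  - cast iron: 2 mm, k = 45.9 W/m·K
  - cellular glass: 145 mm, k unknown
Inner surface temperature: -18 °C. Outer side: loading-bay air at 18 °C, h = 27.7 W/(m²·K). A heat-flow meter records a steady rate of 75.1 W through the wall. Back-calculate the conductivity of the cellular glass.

Using the resistance-network approach (series):
R_cast iron = L/(kA) = 0.002/(45.9×6.62) = 6.582×10^-6 K/W
R_outer film = 1/(h_o·A) = 1/(27.7×6.62) = 0.005453 K/W
Sum of known resistances R_other = 0.00546 K/W
Total R = ΔT/Q = 36/75.1 = 0.4794 K/W
R_cellular glass = R_total − R_other = 0.4739 K/W
k = L/(R·A) = 0.145/(0.4739×6.62)

k ≈ 0.0462 W/(m·K)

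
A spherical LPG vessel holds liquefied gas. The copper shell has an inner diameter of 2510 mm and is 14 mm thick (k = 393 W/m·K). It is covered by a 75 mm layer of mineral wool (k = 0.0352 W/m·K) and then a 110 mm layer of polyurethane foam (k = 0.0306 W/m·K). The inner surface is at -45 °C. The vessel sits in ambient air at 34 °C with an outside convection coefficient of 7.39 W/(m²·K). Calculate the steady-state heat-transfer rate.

Q ≈ 315 W

Radial (spherical) resistances in series:
R_copper shell = (1/1.255 − 1/1.269)/(4π×393) = 1.78×10^-6 K/W
R_mineral wool = (1/1.269 − 1/1.344)/(4π×0.0352) = 0.09941 K/W
R_polyurethane foam = (1/1.344 − 1/1.454)/(4π×0.0306) = 0.1464 K/W
R_outer film = 1/(h·4πr_o²) = 1/(7.39×4π×1.454²) = 0.005094 K/W
R_total = 0.2509 K/W
Q = ΔT/R_total = 79/0.2509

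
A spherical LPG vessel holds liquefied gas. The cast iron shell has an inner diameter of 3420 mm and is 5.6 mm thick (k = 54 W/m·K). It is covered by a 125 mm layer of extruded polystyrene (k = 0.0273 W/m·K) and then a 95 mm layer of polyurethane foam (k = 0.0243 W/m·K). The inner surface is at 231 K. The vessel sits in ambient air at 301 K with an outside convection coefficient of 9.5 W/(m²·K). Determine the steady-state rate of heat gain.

Q ≈ 342 W

Each spherical layer contributes R = (1/r_i − 1/r_o)/(4πk):
R_cast iron shell = (1/1.71 − 1/1.7156)/(4π×54) = 2.813×10^-6 K/W
R_extruded polystyrene = (1/1.7156 − 1/1.8406)/(4π×0.0273) = 0.1154 K/W
R_polyurethane foam = (1/1.8406 − 1/1.9356)/(4π×0.0243) = 0.08732 K/W
R_outer film = 1/(h·4πr_o²) = 1/(9.5×4π×1.9356²) = 0.002236 K/W
R_total = 0.205 K/W
Q = ΔT/R_total = 70/0.205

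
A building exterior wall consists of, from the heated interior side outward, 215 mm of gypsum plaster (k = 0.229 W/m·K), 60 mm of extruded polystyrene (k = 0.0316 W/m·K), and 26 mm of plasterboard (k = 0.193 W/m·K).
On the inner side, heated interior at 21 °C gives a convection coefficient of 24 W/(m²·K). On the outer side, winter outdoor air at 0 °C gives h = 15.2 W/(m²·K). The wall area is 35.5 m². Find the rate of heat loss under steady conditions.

Thermal resistances in series:
R_inner film = 1/(h_i·A) = 1/(24×35.5) = 0.001174 K/W
R_gypsum plaster = L/(kA) = 0.215/(0.229×35.5) = 0.02645 K/W
R_extruded polystyrene = L/(kA) = 0.06/(0.0316×35.5) = 0.05349 K/W
R_plasterboard = L/(kA) = 0.026/(0.193×35.5) = 0.003795 K/W
R_outer film = 1/(h_o·A) = 1/(15.2×35.5) = 0.001853 K/W
R_total = 0.08675 K/W
Q = ΔT / R_total = 21 / 0.08675

Q ≈ 242 W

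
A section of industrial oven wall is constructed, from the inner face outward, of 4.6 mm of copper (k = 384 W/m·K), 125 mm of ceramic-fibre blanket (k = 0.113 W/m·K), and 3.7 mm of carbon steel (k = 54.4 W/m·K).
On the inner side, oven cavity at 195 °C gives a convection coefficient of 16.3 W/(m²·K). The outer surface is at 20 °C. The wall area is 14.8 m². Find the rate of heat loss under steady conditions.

Q ≈ 2220 W

Thermal resistances in series:
R_inner film = 1/(h_i·A) = 1/(16.3×14.8) = 0.004145 K/W
R_copper = L/(kA) = 0.0046/(384×14.8) = 8.094×10^-7 K/W
R_ceramic-fibre blanket = L/(kA) = 0.125/(0.113×14.8) = 0.07474 K/W
R_carbon steel = L/(kA) = 0.0037/(54.4×14.8) = 4.596×10^-6 K/W
R_total = 0.07889 K/W
Q = ΔT / R_total = 175 / 0.07889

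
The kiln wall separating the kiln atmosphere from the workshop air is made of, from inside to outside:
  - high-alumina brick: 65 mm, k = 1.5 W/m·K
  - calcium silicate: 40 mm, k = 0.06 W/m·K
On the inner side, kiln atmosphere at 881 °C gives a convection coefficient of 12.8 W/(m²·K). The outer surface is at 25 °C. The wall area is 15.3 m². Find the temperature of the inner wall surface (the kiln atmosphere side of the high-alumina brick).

T ≈ 796 °C

Treating each layer as a thermal resistance in series:
R_inner film = 1/(h_i·A) = 1/(12.8×15.3) = 0.005106 K/W
R_high-alumina brick = L/(kA) = 0.065/(1.5×15.3) = 0.002832 K/W
R_calcium silicate = L/(kA) = 0.04/(0.06×15.3) = 0.04357 K/W
R_total = 0.05151 K/W;  Q = ΔT/R_total = 856/0.05151 = 16620 W
T_interface = T_inner − Q·ΣR(inner→interface) = 881 − 16600×0.005106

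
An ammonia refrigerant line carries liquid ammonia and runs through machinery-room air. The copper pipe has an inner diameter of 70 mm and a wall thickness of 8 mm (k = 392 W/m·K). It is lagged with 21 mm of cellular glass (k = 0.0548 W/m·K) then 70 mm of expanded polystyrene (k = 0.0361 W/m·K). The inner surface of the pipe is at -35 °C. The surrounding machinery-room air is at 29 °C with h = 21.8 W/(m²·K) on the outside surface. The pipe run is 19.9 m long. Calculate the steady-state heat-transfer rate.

Treating each annulus and film as a series resistance:
R_copper pipe wall = ln(43/35)/(2π×392×19.9) = 4.2×10^-6 K/W
R_cellular glass = ln(64/43)/(2π×0.0548×19.9) = 0.05804 K/W
R_expanded polystyrene = ln(134/64)/(2π×0.0361×19.9) = 0.1637 K/W
R_outer film = 1/(h_o·2πr_oL) = 1/(21.8×2π×0.134×19.9) = 0.002738 K/W
R_total = 0.2245 K/W
Q = ΔT/R_total = 64/0.2245

Q ≈ 285 W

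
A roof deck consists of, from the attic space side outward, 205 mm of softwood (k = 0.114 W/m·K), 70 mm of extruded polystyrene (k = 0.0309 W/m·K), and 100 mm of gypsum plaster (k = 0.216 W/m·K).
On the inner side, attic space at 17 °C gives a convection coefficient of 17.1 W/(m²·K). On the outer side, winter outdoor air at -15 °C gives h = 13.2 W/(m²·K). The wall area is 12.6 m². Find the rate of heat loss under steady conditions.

Using the resistance-network approach (series):
R_inner film = 1/(h_i·A) = 1/(17.1×12.6) = 0.004641 K/W
R_softwood = L/(kA) = 0.205/(0.114×12.6) = 0.1427 K/W
R_extruded polystyrene = L/(kA) = 0.07/(0.0309×12.6) = 0.1798 K/W
R_gypsum plaster = L/(kA) = 0.1/(0.216×12.6) = 0.03674 K/W
R_outer film = 1/(h_o·A) = 1/(13.2×12.6) = 0.006013 K/W
R_total = 0.3699 K/W
Q = ΔT / R_total = 32 / 0.3699

Q ≈ 86.5 W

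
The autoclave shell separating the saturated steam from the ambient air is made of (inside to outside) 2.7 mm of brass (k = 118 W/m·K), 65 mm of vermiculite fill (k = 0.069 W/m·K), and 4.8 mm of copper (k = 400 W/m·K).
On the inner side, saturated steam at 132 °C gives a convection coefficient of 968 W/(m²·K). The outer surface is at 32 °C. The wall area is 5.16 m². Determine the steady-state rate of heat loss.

Q ≈ 547 W

Using the resistance-network approach (series):
R_inner film = 1/(h_i·A) = 1/(968×5.16) = 2.002×10^-4 K/W
R_brass = L/(kA) = 0.0027/(118×5.16) = 4.434×10^-6 K/W
R_vermiculite fill = L/(kA) = 0.065/(0.069×5.16) = 0.1826 K/W
R_copper = L/(kA) = 0.0048/(400×5.16) = 2.326×10^-6 K/W
R_total = 0.1828 K/W
Q = ΔT / R_total = 100 / 0.1828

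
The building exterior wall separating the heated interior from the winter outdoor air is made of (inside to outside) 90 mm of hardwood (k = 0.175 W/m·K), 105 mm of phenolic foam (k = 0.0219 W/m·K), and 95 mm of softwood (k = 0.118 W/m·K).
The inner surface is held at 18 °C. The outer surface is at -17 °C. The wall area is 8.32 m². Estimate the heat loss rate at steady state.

Q ≈ 47.6 W

Using the resistance-network approach (series):
R_hardwood = L/(kA) = 0.09/(0.175×8.32) = 0.06181 K/W
R_phenolic foam = L/(kA) = 0.105/(0.0219×8.32) = 0.5763 K/W
R_softwood = L/(kA) = 0.095/(0.118×8.32) = 0.09676 K/W
R_total = 0.7348 K/W
Q = ΔT / R_total = 35 / 0.7348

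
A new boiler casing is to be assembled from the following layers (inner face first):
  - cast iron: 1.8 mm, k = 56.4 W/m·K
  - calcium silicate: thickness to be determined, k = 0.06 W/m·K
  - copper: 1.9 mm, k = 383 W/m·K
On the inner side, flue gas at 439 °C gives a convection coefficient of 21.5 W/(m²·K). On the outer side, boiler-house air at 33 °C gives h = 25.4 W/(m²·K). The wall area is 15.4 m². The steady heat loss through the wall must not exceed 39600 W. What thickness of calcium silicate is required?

L ≈ 4.32 mm

Treating each layer as a thermal resistance in series:
R_inner film = 1/(h_i·A) = 1/(21.5×15.4) = 0.00302 K/W
R_cast iron = L/(kA) = 0.0018/(56.4×15.4) = 2.072×10^-6 K/W
R_copper = L/(kA) = 0.0019/(383×15.4) = 3.221×10^-7 K/W
R_outer film = 1/(h_o·A) = 1/(25.4×15.4) = 0.002556 K/W
Sum of the known resistances R_other = 0.005579 K/W
Required total resistance R_tot = ΔT/Q_allow = 406/39600 = 0.01025 K/W
R_calcium silicate = R_tot − R_other = 0.004673 K/W
L = R·k·A = 0.004673×0.06×15.4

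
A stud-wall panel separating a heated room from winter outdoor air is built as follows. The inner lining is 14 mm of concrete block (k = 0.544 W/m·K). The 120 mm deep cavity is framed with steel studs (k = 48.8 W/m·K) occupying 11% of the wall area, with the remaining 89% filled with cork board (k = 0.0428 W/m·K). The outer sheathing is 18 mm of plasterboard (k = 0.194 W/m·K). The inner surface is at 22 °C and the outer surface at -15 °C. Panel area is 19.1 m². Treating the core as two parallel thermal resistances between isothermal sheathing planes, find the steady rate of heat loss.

Q ≈ 5020 W

Sheathing layers in series; stud and cavity paths in parallel between them.
R_inner = 0.014/(0.544×19.1) = 0.001347 K/W
R_stud  = 0.12/(48.8×0.11×19.1) = 0.00117 K/W
R_cav   = 0.12/(0.0428×0.89×19.1) = 0.1649 K/W
1/R_core = 1/R_stud + 1/R_cav → R_core = 0.001162 K/W
R_outer = 0.018/(0.194×19.1) = 0.004858 K/W
R_total = 0.007367 K/W
Q = ΔT/R_total = 37/0.007367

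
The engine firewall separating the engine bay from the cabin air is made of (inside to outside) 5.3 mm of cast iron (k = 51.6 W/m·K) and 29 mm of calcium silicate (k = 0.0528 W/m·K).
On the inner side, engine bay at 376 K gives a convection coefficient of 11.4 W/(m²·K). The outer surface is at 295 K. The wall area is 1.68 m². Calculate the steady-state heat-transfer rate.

Q ≈ 214 W

Treating each layer as a thermal resistance in series:
R_inner film = 1/(h_i·A) = 1/(11.4×1.68) = 0.05221 K/W
R_cast iron = L/(kA) = 0.0053/(51.6×1.68) = 6.114×10^-5 K/W
R_calcium silicate = L/(kA) = 0.029/(0.0528×1.68) = 0.3269 K/W
R_total = 0.3792 K/W
Q = ΔT / R_total = 81 / 0.3792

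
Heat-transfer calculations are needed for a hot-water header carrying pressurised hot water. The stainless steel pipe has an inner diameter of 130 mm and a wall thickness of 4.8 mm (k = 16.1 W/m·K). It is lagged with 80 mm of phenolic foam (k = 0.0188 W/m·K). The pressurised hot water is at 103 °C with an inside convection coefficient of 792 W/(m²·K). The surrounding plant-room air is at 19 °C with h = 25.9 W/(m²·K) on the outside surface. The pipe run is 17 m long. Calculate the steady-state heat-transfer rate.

Q ≈ 219 W

Radial resistances (cylindrical: R_cond = ln(r_o/r_i)/(2πkL), R_conv = 1/(h·2πrL)):
R_inner film = 1/(h_i·2πr₁L) = 1/(792×2π×0.065×17) = 1.819×10^-4 K/W
R_stainless steel pipe wall = ln(69.8/65)/(2π×16.1×17) = 4.143×10^-5 K/W
R_phenolic foam = ln(149.8/69.8)/(2π×0.0188×17) = 0.3803 K/W
R_outer film = 1/(h_o·2πr_oL) = 1/(25.9×2π×0.1498×17) = 0.002413 K/W
R_total = 0.3829 K/W
Q = ΔT/R_total = 84/0.3829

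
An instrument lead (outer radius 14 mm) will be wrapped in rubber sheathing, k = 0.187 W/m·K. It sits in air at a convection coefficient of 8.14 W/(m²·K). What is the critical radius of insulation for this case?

For a cylinder r_cr = k/h = 0.187/8.14
r_cr = 23 mm; since the bare radius (14 mm) is below r_cr, adding a thin layer of insulation will *increase* heat loss.

r_cr ≈ 23 mm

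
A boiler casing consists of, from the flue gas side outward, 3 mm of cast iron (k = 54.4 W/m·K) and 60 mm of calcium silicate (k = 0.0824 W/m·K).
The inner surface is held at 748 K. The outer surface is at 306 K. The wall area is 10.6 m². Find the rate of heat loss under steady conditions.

Treating each layer as a thermal resistance in series:
R_cast iron = L/(kA) = 0.003/(54.4×10.6) = 5.203×10^-6 K/W
R_calcium silicate = L/(kA) = 0.06/(0.0824×10.6) = 0.06869 K/W
R_total = 0.0687 K/W
Q = ΔT / R_total = 442 / 0.0687

Q ≈ 6430 W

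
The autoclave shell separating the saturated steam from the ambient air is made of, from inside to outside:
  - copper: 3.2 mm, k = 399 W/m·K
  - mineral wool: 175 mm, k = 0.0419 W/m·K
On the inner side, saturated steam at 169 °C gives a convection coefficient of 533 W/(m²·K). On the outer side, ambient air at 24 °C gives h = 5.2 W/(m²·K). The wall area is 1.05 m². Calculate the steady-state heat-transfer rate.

Treating each layer as a thermal resistance in series:
R_inner film = 1/(h_i·A) = 1/(533×1.05) = 0.001787 K/W
R_copper = L/(kA) = 0.0032/(399×1.05) = 7.638×10^-6 K/W
R_mineral wool = L/(kA) = 0.175/(0.0419×1.05) = 3.978 K/W
R_outer film = 1/(h_o·A) = 1/(5.2×1.05) = 0.1832 K/W
R_total = 4.163 K/W
Q = ΔT / R_total = 145 / 4.163

Q ≈ 34.8 W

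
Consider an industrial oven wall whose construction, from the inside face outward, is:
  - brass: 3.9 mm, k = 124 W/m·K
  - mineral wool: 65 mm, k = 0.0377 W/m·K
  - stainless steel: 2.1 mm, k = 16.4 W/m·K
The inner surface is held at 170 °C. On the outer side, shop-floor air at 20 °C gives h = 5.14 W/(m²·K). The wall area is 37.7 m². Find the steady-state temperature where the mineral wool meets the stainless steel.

Thermal resistances in series:
R_brass = L/(kA) = 0.0039/(124×37.7) = 8.343×10^-7 K/W
R_mineral wool = L/(kA) = 0.065/(0.0377×37.7) = 0.04573 K/W
R_stainless steel = L/(kA) = 0.0021/(16.4×37.7) = 3.397×10^-6 K/W
R_outer film = 1/(h_o·A) = 1/(5.14×37.7) = 0.005161 K/W
R_total = 0.0509 K/W;  Q = ΔT/R_total = 150/0.0509 = 2947 W
T_interface = T_inner − Q·ΣR(inner→interface) = 170 − 2950×0.04573

T ≈ 35.2 °C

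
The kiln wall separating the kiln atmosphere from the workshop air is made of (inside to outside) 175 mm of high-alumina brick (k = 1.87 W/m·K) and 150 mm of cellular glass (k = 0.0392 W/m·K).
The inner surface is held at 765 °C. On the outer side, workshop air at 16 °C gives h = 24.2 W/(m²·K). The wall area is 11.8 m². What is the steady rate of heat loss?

Q ≈ 2230 W

Treating each layer as a thermal resistance in series:
R_high-alumina brick = L/(kA) = 0.175/(1.87×11.8) = 0.007931 K/W
R_cellular glass = L/(kA) = 0.15/(0.0392×11.8) = 0.3243 K/W
R_outer film = 1/(h_o·A) = 1/(24.2×11.8) = 0.003502 K/W
R_total = 0.3357 K/W
Q = ΔT / R_total = 749 / 0.3357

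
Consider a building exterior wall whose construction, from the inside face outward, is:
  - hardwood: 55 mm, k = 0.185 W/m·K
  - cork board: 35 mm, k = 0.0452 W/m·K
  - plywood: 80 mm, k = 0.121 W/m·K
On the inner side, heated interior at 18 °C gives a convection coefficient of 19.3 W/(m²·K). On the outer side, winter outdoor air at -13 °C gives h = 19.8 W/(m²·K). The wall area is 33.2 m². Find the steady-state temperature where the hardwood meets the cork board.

Model the wall as resistances in series:
R_inner film = 1/(h_i·A) = 1/(19.3×33.2) = 0.001561 K/W
R_hardwood = L/(kA) = 0.055/(0.185×33.2) = 0.008955 K/W
R_cork board = L/(kA) = 0.035/(0.0452×33.2) = 0.02332 K/W
R_plywood = L/(kA) = 0.08/(0.121×33.2) = 0.01991 K/W
R_outer film = 1/(h_o·A) = 1/(19.8×33.2) = 0.001521 K/W
R_total = 0.05527 K/W;  Q = ΔT/R_total = 31/0.05527 = 560.8 W
T_interface = T_inner − Q·ΣR(inner→interface) = 18 − 561×0.01052

T ≈ 12.1 °C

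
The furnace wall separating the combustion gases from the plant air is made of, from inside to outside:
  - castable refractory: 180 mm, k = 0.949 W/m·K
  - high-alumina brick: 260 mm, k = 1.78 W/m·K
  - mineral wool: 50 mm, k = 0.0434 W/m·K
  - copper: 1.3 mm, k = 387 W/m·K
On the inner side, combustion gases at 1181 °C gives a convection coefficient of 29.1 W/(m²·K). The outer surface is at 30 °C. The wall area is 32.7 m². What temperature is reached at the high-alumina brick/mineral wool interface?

Treating each layer as a thermal resistance in series:
R_inner film = 1/(h_i·A) = 1/(29.1×32.7) = 0.001051 K/W
R_castable refractory = L/(kA) = 0.18/(0.949×32.7) = 0.0058 K/W
R_high-alumina brick = L/(kA) = 0.26/(1.78×32.7) = 0.004467 K/W
R_mineral wool = L/(kA) = 0.05/(0.0434×32.7) = 0.03523 K/W
R_copper = L/(kA) = 0.0013/(387×32.7) = 1.027×10^-7 K/W
R_total = 0.04655 K/W;  Q = ΔT/R_total = 1151/0.04655 = 24730 W
T_interface = T_inner − Q·ΣR(inner→interface) = 1181 − 24700×0.01132

T ≈ 901 °C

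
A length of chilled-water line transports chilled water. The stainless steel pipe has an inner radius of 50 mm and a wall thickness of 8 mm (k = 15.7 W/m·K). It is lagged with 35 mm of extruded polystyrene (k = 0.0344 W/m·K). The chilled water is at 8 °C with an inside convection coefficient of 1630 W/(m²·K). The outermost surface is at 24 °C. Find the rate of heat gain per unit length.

Treating each annulus and film as a series resistance:
R_inner film = 1/(h_i·2πr₁L) = 1/(1630×2π×0.05×1) = 0.001953 K/W
R_stainless steel pipe wall = ln(58/50)/(2π×15.7×1) = 0.001505 K/W
R_extruded polystyrene = ln(93/58)/(2π×0.0344×1) = 2.184 K/W
R_total = 2.188 K/W
Q = ΔT/R_total = 16/2.188

q′ ≈ 7.31 W/m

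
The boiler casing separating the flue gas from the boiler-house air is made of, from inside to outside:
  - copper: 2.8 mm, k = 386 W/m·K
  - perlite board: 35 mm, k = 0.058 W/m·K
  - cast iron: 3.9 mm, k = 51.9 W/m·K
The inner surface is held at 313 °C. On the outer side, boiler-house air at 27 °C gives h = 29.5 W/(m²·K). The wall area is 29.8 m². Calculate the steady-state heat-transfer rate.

Q ≈ 13400 W

Treating each layer as a thermal resistance in series:
R_copper = L/(kA) = 0.0028/(386×29.8) = 2.434×10^-7 K/W
R_perlite board = L/(kA) = 0.035/(0.058×29.8) = 0.02025 K/W
R_cast iron = L/(kA) = 0.0039/(51.9×29.8) = 2.522×10^-6 K/W
R_outer film = 1/(h_o·A) = 1/(29.5×29.8) = 0.001138 K/W
R_total = 0.02139 K/W
Q = ΔT / R_total = 286 / 0.02139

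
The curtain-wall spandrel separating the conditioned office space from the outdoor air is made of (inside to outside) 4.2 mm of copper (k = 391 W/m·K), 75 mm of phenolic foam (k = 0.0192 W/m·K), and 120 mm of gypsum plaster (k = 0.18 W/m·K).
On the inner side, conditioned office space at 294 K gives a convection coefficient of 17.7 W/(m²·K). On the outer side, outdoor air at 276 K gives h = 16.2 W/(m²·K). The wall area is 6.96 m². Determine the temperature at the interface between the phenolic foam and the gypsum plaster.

T ≈ 279 K

Using the resistance-network approach (series):
R_inner film = 1/(h_i·A) = 1/(17.7×6.96) = 0.008117 K/W
R_copper = L/(kA) = 0.0042/(391×6.96) = 1.543×10^-6 K/W
R_phenolic foam = L/(kA) = 0.075/(0.0192×6.96) = 0.5612 K/W
R_gypsum plaster = L/(kA) = 0.12/(0.18×6.96) = 0.09579 K/W
R_outer film = 1/(h_o·A) = 1/(16.2×6.96) = 0.008869 K/W
R_total = 0.674 K/W;  Q = ΔT/R_total = 18/0.674 = 26.71 W
T_interface = T_inner − Q·ΣR(inner→interface) = 294 − 26.7×0.5694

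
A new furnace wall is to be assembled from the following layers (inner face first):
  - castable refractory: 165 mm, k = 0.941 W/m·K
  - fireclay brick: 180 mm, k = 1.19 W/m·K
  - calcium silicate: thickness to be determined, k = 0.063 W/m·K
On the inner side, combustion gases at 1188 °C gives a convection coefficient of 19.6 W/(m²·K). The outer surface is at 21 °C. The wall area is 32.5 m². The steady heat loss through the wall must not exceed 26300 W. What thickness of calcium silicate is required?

Model the wall as resistances in series:
R_inner film = 1/(h_i·A) = 1/(19.6×32.5) = 0.00157 K/W
R_castable refractory = L/(kA) = 0.165/(0.941×32.5) = 0.005395 K/W
R_fireclay brick = L/(kA) = 0.18/(1.19×32.5) = 0.004654 K/W
Sum of the known resistances R_other = 0.01162 K/W
Required total resistance R_tot = ΔT/Q_allow = 1167/26300 = 0.04437 K/W
R_calcium silicate = R_tot − R_other = 0.03275 K/W
L = R·k·A = 0.03275×0.063×32.5

L ≈ 67.1 mm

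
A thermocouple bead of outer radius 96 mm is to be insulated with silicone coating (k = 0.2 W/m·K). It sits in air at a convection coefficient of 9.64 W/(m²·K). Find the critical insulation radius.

r_cr ≈ 41.5 mm

For a sphere r_cr = 2k/h = 2×0.2/9.64
r_cr = 41.5 mm; since the bare radius (96 mm) is above r_cr, any added insulation will reduce heat loss.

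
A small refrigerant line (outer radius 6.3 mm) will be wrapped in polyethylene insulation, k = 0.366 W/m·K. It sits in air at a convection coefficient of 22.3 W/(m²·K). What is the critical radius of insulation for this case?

For a cylinder r_cr = k/h = 0.366/22.3
r_cr = 16.4 mm; since the bare radius (6.3 mm) is below r_cr, adding a thin layer of insulation will *increase* heat loss.

r_cr ≈ 16.4 mm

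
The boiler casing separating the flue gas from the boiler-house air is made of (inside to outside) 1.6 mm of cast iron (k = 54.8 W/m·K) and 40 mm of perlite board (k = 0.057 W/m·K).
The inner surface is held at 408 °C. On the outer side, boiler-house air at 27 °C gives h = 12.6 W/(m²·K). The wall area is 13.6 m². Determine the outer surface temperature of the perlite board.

T ≈ 65.7 °C

Thermal resistances in series:
R_cast iron = L/(kA) = 0.0016/(54.8×13.6) = 2.147×10^-6 K/W
R_perlite board = L/(kA) = 0.04/(0.057×13.6) = 0.0516 K/W
R_outer film = 1/(h_o·A) = 1/(12.6×13.6) = 0.005836 K/W
R_total = 0.05744 K/W;  Q = ΔT/R_total = 381/0.05744 = 6633 W
T_interface = T_inner − Q·ΣR(inner→interface) = 408 − 6630×0.0516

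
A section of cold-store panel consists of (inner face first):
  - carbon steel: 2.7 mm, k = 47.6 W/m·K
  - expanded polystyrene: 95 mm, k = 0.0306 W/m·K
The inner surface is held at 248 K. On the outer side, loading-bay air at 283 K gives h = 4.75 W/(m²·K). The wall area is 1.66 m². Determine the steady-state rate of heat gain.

Q ≈ 17.5 W

Series thermal resistances:
R_carbon steel = L/(kA) = 0.0027/(47.6×1.66) = 3.417×10^-5 K/W
R_expanded polystyrene = L/(kA) = 0.095/(0.0306×1.66) = 1.87 K/W
R_outer film = 1/(h_o·A) = 1/(4.75×1.66) = 0.1268 K/W
R_total = 1.997 K/W
Q = ΔT / R_total = 35 / 1.997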